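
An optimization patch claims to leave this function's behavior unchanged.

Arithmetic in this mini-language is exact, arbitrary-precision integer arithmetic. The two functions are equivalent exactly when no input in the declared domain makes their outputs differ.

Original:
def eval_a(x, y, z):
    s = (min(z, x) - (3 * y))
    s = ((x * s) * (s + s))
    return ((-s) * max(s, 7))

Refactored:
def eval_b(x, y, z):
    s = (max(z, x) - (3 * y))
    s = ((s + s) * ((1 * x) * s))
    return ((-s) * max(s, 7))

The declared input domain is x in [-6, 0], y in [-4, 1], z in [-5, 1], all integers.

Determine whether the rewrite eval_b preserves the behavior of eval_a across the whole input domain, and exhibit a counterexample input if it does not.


These are not equivalent — on x=-6, y=-4, z=-5 the outputs split (3024 vs 4116).
eval_a: s := 6 | s := -432 | result 3024
eval_b: s := 7 | s := -588 | result 4116
verdict: not equivalent; witness: x=-6, y=-4, z=-5


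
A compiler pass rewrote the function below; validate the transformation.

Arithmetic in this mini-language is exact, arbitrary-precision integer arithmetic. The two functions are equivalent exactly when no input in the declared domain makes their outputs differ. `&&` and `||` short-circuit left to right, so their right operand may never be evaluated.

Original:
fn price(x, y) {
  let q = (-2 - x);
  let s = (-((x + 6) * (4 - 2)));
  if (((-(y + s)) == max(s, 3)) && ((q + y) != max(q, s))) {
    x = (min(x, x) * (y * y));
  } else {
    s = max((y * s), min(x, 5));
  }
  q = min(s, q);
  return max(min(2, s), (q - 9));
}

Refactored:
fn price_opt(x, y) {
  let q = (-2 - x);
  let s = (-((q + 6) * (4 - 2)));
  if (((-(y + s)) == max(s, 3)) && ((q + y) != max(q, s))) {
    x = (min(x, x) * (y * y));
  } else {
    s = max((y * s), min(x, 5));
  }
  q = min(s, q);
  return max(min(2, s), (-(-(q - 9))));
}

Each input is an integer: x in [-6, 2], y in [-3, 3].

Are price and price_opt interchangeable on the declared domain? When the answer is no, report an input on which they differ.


Evaluate both at x=-6, y=-3.
price: q becomes 4; next s becomes 0; next (((-(y + s)) == max(s, 3)) && ((q + y) != max(q, s))) evaluates to true; next x becomes -54; next q becomes 0; next final value 0
price_opt: q becomes 4; next s becomes -20; next (((-(y + s)) == max(s, 3)) && ((q + y) != max(q, s))) evaluates to false; next s becomes 60; next q becomes 4; next final value 2
0 != 2, so the rewrite changes behavior.
verdict: not equivalent; witness: x=-6, y=-3


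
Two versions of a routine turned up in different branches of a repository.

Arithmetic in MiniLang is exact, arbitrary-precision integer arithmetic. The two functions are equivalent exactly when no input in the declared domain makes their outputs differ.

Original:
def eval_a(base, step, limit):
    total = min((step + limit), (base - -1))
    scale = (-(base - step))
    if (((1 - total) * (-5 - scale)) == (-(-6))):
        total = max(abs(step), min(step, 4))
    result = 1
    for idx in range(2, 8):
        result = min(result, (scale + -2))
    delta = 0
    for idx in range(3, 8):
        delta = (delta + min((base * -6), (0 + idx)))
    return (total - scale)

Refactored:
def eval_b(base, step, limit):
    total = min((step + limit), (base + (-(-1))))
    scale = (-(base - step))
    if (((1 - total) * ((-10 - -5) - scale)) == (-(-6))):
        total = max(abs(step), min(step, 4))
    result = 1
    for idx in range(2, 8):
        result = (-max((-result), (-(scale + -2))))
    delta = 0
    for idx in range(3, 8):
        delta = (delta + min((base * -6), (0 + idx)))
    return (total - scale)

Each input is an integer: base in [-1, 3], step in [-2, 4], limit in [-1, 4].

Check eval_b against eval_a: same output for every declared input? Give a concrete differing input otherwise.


Behavior is preserved: although arithmetic usage differs, plus constant usage differs, plus min/max/abs usage differs, the outputs never diverge.
Spot check at base=0, step=0, limit=1 — eval_a: total := 1 | scale := 0 | (((1 - total) * (-5 - scale)) == (-(-6))): false | result := 1 | iter idx=2: | result := -2 | iter idx=3: | result := -2 | iter idx=4: | result := -2 | iter idx=5: | result := -2 | iter idx=6: | result := -2 | iter idx=7: | result := -2 | delta := 0 | iter idx=3: | delta := 0 | iter idx=4: | delta := 0 | iter idx=5: | delta := 0 | iter idx=6: | delta := 0 | iter idx=7: | delta := 0 | result 1. eval_b: total := 1 | scale := 0 | (((1 - total) * ((-10 - -5) - scale)) == (-(-6))): false | result := 1 | iter idx=2: | result := -2 | iter idx=3: | result := -2 | iter idx=4: | result := -2 | iter idx=5: | result := -2 | iter idx=6: | result := -2 | iter idx=7: | result := -2 | delta := 0 | iter idx=3: | delta := 0 | iter idx=4: | delta := 0 | iter idx=5: | delta := 0 | iter idx=6: | delta := 0 | iter idx=7: | delta := 0 | result 1. Both give 1.
Across all 210 domain points the two functions coincide.
verdict: equivalent


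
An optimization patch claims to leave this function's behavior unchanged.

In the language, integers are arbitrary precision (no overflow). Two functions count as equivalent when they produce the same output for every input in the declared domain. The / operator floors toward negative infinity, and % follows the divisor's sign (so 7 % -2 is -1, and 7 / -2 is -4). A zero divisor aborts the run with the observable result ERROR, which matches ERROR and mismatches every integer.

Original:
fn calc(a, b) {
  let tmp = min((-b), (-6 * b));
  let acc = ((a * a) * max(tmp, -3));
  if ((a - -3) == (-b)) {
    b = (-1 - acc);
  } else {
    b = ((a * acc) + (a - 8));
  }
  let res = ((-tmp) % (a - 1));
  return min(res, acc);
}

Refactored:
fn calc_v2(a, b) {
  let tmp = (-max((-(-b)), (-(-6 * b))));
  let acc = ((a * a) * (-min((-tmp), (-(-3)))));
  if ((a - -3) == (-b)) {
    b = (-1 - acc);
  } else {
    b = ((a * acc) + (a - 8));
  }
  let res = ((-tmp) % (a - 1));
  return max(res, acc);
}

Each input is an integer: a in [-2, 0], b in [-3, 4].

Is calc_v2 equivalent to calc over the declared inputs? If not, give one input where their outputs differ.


The rewrite breaks on a=-2, b=-3, where the results are 0 and 12.
calc: tmp := 3 | acc := 12 | ((a - -3) == (-b)): false | b := -34 | res := 0 | result 0
calc_v2: tmp := 3 | acc := 12 | ((a - -3) == (-b)): false | b := -34 | res := 0 | result 12
verdict: not equivalent; witness: a=-2, b=-3


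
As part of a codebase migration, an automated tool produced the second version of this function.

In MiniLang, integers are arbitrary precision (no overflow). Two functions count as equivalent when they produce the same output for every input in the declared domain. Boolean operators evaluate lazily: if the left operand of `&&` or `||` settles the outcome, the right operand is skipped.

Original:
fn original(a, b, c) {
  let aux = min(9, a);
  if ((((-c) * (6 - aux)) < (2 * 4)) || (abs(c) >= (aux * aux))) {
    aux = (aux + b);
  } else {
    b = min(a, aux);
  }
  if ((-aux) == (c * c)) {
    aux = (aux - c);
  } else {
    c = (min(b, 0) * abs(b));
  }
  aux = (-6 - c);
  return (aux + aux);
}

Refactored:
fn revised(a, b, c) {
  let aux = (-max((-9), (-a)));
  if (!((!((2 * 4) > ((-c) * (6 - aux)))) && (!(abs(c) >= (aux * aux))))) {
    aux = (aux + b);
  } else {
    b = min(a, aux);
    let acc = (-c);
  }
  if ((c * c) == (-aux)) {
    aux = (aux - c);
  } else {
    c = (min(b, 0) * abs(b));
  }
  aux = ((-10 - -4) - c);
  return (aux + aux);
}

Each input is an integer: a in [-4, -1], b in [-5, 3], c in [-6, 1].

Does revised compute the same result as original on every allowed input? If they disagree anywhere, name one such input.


Comparing the listings, the differences include: constant usage differs, statement counts differ, comparison usage differs, min/max/abs usage differs, boolean connective usage differs, arithmetic usage differs, local variable names differ.
Tracing a=-4, b=0, c=-1: original: aux becomes -4; next ((((-c) * (6 - aux)) < (2 * 4)) || (abs(c) >= (aux * aux))) evaluates to false; next b becomes -4; next ((-aux) == (c * c)) evaluates to false; next c becomes -16; next aux becomes 10; next final value 20 | revised: aux becomes -4; next (!((!((2 * 4) > ((-c) * (6 - aux)))) && (!(abs(c) >= (aux * aux))))) evaluates to false; next b becomes -4; next acc becomes 1; next ((c * c) == (-aux)) evaluates to false; next c becomes -16; next aux becomes 10; next final value 20 — matching result 20.
An exhaustive pass over the 288 declared inputs shows identical outputs.
verdict: equivalent


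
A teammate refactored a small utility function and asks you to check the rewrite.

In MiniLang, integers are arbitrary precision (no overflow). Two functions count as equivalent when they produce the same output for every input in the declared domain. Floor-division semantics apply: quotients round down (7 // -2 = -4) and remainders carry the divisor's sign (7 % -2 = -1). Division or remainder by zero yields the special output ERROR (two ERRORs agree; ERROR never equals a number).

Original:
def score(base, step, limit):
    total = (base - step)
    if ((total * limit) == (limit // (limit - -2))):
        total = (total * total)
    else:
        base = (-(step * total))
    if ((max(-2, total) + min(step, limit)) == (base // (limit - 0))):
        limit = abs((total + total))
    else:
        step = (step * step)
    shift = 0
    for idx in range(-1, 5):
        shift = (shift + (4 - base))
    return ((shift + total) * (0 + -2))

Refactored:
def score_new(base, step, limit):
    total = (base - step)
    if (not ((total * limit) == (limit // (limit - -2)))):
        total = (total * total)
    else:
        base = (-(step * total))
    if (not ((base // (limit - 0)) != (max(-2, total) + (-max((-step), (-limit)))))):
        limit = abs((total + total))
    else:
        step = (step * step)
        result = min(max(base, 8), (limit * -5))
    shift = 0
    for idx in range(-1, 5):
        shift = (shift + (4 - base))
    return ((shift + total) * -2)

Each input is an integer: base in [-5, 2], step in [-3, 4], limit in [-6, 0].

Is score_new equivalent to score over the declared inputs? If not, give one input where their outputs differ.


Not equivalent: base=-5, step=-2, limit=-6 separates them (-114 vs -126).
score: total = -3; ((total * limit) == (limit // (limit - -2))) -> false; base = -6; ((max(-2, total) + min(step, limit)) == (base // (limit - 0))) -> false; step = 4; shift = 0; [idx=-1]; shift = 10; [idx=0]; shift = 20; [idx=1]; shift = 30; [idx=2]; shift = 40; [idx=3]; shift = 50; [idx=4]; shift = 60; return -114
score_new: total = -3; (not ((total * limit) == (limit // (limit - -2)))) -> true; total = 9; (not ((base // (limit - 0)) != (max(-2, total) + (-max((-step), (-limit)))))) -> false; step = 4; result = 8; shift = 0; [idx=-1]; shift = 9; [idx=0]; shift = 18; [idx=1]; shift = 27; [idx=2]; shift = 36; [idx=3]; shift = 45; [idx=4]; shift = 54; return -126
verdict: not equivalent; witness: base=-5, step=-2, limit=-6


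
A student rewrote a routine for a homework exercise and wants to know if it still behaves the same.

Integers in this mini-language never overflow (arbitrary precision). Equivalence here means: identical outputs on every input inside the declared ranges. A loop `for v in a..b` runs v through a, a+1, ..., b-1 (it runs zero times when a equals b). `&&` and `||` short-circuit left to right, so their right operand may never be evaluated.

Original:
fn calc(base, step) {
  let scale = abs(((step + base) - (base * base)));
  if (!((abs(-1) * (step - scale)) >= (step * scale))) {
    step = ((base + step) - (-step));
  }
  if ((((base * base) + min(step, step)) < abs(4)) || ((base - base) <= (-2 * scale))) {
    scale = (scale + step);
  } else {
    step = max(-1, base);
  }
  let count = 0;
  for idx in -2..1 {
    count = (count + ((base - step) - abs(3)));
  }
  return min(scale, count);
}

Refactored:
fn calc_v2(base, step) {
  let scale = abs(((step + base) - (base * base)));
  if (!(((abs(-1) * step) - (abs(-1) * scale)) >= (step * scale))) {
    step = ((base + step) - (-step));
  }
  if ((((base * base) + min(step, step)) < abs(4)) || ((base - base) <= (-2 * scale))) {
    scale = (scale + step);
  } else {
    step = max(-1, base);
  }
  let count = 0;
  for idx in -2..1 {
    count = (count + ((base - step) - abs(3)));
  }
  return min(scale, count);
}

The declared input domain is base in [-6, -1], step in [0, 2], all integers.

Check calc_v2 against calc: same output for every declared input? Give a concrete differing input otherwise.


Although constant usage differs; also min/max/abs usage differs; also arithmetic usage differs, 18/18 inputs agree.
verdict: equivalent


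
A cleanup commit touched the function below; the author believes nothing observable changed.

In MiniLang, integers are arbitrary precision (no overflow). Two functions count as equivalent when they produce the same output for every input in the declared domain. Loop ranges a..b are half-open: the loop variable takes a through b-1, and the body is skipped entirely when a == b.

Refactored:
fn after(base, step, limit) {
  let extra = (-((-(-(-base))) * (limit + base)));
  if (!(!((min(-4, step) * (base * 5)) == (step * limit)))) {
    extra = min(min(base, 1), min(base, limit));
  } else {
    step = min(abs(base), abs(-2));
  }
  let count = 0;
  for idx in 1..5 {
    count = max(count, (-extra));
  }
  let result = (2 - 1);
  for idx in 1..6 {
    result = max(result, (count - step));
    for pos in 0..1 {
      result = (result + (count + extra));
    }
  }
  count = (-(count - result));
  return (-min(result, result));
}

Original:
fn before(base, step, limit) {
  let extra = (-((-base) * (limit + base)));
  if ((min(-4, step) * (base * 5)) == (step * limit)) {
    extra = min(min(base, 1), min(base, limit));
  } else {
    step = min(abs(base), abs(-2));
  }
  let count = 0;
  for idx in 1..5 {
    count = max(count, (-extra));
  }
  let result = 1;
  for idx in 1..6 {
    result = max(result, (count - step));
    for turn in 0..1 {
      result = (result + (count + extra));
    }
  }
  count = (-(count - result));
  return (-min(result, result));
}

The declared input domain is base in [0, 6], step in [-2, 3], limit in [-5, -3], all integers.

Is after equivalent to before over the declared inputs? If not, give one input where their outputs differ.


Differences: boolean connective usage differs; and local variable names differ; and arithmetic usage differs; and constant usage differs — yet all 126 inputs agree.
verdict: equivalent


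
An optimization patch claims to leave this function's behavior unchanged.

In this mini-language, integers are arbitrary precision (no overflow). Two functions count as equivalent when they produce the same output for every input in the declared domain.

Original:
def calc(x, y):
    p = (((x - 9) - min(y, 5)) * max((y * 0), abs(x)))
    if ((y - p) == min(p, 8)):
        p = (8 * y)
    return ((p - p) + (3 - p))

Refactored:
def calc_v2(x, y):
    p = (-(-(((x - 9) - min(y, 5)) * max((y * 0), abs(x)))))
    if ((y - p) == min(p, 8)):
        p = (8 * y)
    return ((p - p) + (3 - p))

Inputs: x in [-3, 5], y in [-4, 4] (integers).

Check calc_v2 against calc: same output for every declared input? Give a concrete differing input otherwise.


Reading the diff, among the changes: same computation, different form.
As a probe, take x=4, y=-4: calc runs p := -4 | ((y - p) == min(p, 8)): false | result 7; calc_v2 runs p := -4 | ((y - p) == min(p, 8)): false | result 7; both end at 7.
Sweeping the whole domain (81 inputs) finds no disagreement.
verdict: equivalent


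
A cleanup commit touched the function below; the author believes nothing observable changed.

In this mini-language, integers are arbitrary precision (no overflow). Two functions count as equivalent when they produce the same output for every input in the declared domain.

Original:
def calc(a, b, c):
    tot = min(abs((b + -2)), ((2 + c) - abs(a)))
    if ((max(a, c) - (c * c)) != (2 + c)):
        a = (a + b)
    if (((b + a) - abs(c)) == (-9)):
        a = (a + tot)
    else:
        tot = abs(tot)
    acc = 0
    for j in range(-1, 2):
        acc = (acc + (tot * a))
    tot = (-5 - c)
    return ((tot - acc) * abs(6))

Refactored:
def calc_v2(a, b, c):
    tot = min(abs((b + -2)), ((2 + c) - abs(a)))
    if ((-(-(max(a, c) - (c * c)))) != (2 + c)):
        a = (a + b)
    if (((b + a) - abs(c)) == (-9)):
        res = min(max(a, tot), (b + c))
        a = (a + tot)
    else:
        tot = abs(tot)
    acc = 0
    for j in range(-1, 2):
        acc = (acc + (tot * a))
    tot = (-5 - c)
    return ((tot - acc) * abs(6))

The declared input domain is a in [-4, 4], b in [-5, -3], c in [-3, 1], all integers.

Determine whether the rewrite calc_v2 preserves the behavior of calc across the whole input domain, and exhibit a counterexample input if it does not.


Behavior is preserved: although arithmetic usage differs, local variable names differ, statement counts differ, min/max/abs usage differs, the outputs never diverge.
One worked example (a=0, b=-3, c=-2) — calc: tot := 0 | ((max(a, c) - (c * c)) != (2 + c)): true | a := -3 | (((b + a) - abs(c)) == (-9)): false | tot := 0 | acc := 0 | iter j=-1: | acc := 0 | iter j=0: | acc := 0 | iter j=1: | acc := 0 | tot := -3 | result -18; calc_v2: tot := 0 | ((-(-(max(a, c) - (c * c)))) != (2 + c)): true | a := -3 | (((b + a) - abs(c)) == (-9)): false | tot := 0 | acc := 0 | iter j=-1: | acc := 0 | iter j=0: | acc := 0 | iter j=1: | acc := 0 | tot := -3 | result -18; agreement on -18.
An exhaustive pass over the 135 declared inputs shows identical outputs.
verdict: equivalent


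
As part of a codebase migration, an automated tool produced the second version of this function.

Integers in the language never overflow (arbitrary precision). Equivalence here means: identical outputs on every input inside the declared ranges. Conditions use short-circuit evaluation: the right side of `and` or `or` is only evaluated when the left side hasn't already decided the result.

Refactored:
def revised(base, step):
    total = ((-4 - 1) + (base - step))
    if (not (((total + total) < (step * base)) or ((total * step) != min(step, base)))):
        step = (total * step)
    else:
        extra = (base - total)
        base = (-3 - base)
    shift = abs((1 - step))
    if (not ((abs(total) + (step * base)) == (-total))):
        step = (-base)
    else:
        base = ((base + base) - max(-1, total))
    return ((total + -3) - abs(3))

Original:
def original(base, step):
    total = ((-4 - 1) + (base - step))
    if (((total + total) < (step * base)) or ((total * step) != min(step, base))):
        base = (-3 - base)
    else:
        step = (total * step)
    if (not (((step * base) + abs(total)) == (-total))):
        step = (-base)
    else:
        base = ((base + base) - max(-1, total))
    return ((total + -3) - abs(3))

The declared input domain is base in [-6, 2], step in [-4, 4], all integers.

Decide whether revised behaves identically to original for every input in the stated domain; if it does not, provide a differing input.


The two are interchangeable: constant usage differs, statement counts differ, arithmetic usage differs, local variable names differ, boolean connective usage differs, min/max/abs usage differs, and every declared input agrees.
As a probe, take base=-1, step=-3: original runs total := -3 | (((total + total) < (step * base)) or ((total * step) != min(step, base))): true | base := -2 | (not (((step * base) + abs(total)) == (-total))): true | step := 2 | result -9; revised runs total := -3 | (not (((total + total) < (step * base)) or ((total * step) != min(step, base)))): false | extra := 2 | base := -2 | shift := 4 | (not ((abs(total) + (step * base)) == (-total))): true | step := 2 | result -9; both end at -9.
Checked all 81 inputs in the declared domain: the outputs agree on every one.
verdict: equivalent


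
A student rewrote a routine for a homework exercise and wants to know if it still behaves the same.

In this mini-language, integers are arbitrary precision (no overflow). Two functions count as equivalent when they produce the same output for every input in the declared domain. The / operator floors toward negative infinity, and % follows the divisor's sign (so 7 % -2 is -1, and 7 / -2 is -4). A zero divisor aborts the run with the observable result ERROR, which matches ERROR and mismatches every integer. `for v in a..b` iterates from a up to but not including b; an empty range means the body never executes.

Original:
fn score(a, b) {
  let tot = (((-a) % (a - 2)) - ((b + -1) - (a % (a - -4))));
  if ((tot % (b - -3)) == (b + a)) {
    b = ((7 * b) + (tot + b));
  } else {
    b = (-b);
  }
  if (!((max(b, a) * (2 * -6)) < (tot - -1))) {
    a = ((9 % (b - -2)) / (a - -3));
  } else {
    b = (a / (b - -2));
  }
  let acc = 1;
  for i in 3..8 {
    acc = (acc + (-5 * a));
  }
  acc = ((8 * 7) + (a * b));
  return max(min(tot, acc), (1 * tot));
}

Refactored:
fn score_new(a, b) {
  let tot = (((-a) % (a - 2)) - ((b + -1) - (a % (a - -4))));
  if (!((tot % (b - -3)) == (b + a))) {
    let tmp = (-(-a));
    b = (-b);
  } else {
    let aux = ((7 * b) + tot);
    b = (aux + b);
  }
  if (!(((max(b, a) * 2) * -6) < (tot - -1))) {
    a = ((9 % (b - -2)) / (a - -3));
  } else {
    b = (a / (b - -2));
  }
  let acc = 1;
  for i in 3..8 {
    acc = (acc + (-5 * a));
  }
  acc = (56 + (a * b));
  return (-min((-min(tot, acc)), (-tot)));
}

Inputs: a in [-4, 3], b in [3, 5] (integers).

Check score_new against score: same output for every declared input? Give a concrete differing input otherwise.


Although boolean connective usage differs, arithmetic usage differs, constant usage differs, statement counts differ, local variable names differ, min/max/abs usage differs, 24/24 inputs agree.
verdict: equivalent


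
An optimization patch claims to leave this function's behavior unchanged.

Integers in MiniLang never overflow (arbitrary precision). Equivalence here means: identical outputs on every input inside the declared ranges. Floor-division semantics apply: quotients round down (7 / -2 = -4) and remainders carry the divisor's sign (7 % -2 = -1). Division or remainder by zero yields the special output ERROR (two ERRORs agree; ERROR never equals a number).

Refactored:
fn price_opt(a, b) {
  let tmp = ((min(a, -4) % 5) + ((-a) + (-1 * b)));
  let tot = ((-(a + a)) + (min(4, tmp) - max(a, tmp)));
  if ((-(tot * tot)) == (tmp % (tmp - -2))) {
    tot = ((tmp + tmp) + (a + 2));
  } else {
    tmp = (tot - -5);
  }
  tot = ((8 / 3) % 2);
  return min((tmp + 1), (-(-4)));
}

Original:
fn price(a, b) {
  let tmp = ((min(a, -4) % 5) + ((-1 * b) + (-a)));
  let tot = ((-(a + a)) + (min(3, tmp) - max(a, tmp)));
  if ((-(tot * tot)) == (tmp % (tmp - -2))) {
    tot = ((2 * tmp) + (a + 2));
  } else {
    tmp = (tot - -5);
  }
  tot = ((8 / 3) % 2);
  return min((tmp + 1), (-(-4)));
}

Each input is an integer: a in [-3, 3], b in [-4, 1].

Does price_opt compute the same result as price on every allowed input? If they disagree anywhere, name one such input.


The rewrite breaks on a=1, b=-4, where the results are 3 and 4.
price: tmp = 4; tot = -3; ((-(tot * tot)) == (tmp % (tmp - -2))) -> false; tmp = 2; tot = 0; return 3
price_opt: tmp = 4; tot = -2; ((-(tot * tot)) == (tmp % (tmp - -2))) -> false; tmp = 3; tot = 0; return 4
verdict: not equivalent; witness: a=1, b=-4


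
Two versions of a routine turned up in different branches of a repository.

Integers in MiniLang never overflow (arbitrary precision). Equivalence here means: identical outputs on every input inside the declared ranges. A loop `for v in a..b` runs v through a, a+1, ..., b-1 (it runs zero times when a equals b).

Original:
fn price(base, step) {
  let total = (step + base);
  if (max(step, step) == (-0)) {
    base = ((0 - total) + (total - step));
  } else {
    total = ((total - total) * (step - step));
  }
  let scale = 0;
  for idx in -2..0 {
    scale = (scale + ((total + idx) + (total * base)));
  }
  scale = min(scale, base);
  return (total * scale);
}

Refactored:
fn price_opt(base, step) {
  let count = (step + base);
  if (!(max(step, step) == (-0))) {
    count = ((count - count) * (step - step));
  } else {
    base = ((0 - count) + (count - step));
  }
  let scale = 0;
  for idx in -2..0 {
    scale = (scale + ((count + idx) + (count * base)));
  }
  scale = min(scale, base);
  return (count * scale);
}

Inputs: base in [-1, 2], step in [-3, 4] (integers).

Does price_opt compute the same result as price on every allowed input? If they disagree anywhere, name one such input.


Differences: boolean connective usage differs; and local variable names differ — yet all 32 inputs agree.
verdict: equivalent


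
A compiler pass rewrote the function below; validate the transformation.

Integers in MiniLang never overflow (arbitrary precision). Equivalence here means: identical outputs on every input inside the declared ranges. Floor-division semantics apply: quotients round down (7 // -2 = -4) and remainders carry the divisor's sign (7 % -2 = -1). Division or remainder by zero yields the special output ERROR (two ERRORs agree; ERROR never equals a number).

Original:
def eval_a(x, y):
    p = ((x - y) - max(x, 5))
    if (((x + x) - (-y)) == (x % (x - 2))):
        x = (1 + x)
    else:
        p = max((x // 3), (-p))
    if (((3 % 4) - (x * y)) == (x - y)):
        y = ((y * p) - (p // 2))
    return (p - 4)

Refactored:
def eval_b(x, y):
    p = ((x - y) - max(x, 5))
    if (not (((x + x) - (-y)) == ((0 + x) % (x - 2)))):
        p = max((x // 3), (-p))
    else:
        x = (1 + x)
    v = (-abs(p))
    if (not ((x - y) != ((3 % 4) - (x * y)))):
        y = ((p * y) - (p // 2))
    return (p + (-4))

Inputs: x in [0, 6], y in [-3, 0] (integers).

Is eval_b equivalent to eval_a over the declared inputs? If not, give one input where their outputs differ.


Behavior is preserved: although constant usage differs; and boolean connective usage differs; and local variable names differ; and comparison usage differs; and arithmetic usage differs; and min/max/abs usage differs; and statement counts differ, the outputs never diverge.
One worked example (x=4, y=-2) — eval_a: p becomes 1; next (((x + x) - (-y)) == (x % (x - 2))) evaluates to false; next p becomes 1; next (((3 % 4) - (x * y)) == (x - y)) evaluates to false; next final value -3; eval_b: p becomes 1; next (not (((x + x) - (-y)) == ((0 + x) % (x - 2)))) evaluates to true; next p becomes 1; next v becomes -1; next (not ((x - y) != ((3 % 4) - (x * y)))) evaluates to false; next final value -3; agreement on -3.
Across all 28 domain points the two functions coincide.
verdict: equivalent


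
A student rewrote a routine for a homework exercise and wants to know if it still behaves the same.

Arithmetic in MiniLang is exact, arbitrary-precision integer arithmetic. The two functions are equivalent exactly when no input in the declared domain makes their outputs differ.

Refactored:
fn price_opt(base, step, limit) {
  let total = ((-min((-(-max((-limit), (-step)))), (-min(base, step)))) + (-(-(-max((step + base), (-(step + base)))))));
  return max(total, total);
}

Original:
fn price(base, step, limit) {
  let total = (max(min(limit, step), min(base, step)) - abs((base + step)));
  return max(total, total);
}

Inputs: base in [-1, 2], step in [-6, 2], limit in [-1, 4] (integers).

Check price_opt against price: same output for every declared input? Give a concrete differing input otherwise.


Reading the diff, among the changes: min/max/abs usage differs, plus arithmetic usage differs.
Spot check at base=0, step=-4, limit=-1 — price: total becomes -8; next final value -8. price_opt: total becomes -8; next final value -8. Both give -8.
An exhaustive pass over the 216 declared inputs shows identical outputs.
verdict: equivalent


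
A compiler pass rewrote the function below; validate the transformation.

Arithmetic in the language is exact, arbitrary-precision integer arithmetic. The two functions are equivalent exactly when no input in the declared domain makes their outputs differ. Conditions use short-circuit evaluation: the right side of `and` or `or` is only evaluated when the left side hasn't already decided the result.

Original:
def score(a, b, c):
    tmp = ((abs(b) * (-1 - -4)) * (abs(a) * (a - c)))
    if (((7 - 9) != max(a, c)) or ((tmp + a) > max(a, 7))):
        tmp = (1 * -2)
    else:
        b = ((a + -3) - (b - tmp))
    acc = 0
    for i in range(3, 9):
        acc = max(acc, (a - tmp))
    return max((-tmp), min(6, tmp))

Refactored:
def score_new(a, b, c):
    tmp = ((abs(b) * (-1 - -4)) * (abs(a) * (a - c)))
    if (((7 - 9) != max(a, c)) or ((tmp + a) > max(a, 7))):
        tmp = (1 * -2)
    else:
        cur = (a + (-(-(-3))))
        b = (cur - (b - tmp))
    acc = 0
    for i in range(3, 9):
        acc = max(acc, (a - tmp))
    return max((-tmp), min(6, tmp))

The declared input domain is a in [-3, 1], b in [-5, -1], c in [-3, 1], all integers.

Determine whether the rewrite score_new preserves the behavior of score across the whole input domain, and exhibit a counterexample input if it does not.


This is a faithful refactor — local variable names differ; statement counts differ, but the computed results match everywhere.
Tracing a=-3, b=-5, c=-2: score: tmp = -45; (((7 - 9) != max(a, c)) or ((tmp + a) > max(a, 7))) -> false; b = -46; acc = 0; [i=3]; acc = 42; [i=4]; acc = 42; [i=5]; acc = 42; [i=6]; acc = 42; [i=7]; acc = 42; [i=8]; acc = 42; return 45 | score_new: tmp = -45; (((7 - 9) != max(a, c)) or ((tmp + a) > max(a, 7))) -> false; cur = -6; b = -46; acc = 0; [i=3]; acc = 42; [i=4]; acc = 42; [i=5]; acc = 42; [i=6]; acc = 42; [i=7]; acc = 42; [i=8]; acc = 42; return 45 — matching result 45.
An exhaustive pass over the 125 declared inputs shows identical outputs.
verdict: equivalent


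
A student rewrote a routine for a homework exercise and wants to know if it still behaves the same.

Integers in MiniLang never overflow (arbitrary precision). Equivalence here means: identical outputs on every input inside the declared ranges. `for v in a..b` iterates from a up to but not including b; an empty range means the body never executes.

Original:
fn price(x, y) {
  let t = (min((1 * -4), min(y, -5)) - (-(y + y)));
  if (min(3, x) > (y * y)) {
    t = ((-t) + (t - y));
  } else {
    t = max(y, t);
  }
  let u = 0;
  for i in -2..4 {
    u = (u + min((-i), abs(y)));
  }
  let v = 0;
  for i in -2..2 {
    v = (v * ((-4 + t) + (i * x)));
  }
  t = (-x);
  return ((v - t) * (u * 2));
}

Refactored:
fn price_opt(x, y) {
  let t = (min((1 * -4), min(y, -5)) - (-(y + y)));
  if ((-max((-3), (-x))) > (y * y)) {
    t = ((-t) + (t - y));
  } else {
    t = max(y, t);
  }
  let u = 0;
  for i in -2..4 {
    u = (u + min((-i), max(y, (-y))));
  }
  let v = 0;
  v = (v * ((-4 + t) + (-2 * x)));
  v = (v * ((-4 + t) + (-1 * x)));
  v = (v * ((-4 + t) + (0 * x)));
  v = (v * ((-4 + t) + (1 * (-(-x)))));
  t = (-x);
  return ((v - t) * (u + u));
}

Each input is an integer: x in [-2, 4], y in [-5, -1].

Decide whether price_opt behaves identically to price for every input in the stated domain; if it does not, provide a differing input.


Behavior is preserved: although constant usage differs; and loop structure differs; and min/max/abs usage differs; and arithmetic usage differs; and statement counts differ, the outputs never diverge.
One worked example (x=2, y=-3) — price: t = -11; (min(3, x) > (y * y)) -> false; t = -3; u = 0; [i=-2]; u = 2; [i=-1]; u = 3; [i=0]; u = 3; [i=1]; u = 2; [i=2]; u = 0; [i=3]; u = -3; v = 0; [i=-2]; v = 0; [i=-1]; v = 0; [i=0]; v = 0; [i=1]; v = 0; t = -2; return -12; price_opt: t = -11; ((-max((-3), (-x))) > (y * y)) -> false; t = -3; u = 0; [i=-2]; u = 2; [i=-1]; u = 3; [i=0]; u = 3; [i=1]; u = 2; [i=2]; u = 0; [i=3]; u = -3; v = 0; v = 0; v = 0; v = 0; v = 0; t = -2; return -12; agreement on -12.
Checked all 35 inputs in the declared domain: the outputs agree on every one.
verdict: equivalent


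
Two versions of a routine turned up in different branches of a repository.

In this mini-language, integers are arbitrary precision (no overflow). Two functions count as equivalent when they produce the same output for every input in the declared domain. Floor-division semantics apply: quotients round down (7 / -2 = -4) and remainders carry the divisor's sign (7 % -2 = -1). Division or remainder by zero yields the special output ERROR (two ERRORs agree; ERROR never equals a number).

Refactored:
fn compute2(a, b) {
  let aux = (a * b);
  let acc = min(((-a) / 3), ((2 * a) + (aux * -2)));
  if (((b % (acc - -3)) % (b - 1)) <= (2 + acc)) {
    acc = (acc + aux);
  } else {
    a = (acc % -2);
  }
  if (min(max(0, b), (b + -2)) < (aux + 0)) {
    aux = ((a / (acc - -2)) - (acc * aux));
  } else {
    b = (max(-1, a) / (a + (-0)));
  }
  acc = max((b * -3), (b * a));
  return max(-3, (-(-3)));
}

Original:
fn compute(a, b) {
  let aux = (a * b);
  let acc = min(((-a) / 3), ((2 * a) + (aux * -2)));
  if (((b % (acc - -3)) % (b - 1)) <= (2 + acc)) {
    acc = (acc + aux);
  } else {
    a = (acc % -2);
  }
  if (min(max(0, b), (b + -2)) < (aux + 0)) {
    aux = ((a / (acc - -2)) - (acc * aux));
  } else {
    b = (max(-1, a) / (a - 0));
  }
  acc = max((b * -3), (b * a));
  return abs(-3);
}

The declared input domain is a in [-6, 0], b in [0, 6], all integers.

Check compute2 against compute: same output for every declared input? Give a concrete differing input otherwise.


The two are interchangeable: min/max/abs usage differs; also constant usage differs; also arithmetic usage differs, and every declared input agrees.
One worked example (a=-5, b=6) — compute: aux becomes -30; next acc becomes 1; next (((b % (acc - -3)) % (b - 1)) <= (2 + acc)) evaluates to true; next acc becomes -29; next (min(max(0, b), (b + -2)) < (aux + 0)) evaluates to false; next b becomes 0; next acc becomes 0; next final value 3; compute2: aux becomes -30; next acc becomes 1; next (((b % (acc - -3)) % (b - 1)) <= (2 + acc)) evaluates to true; next acc becomes -29; next (min(max(0, b), (b + -2)) < (aux + 0)) evaluates to false; next b becomes 0; next acc becomes 0; next final value 3; agreement on 3.
Every one of the 49 inputs gives matching results.
verdict: equivalent


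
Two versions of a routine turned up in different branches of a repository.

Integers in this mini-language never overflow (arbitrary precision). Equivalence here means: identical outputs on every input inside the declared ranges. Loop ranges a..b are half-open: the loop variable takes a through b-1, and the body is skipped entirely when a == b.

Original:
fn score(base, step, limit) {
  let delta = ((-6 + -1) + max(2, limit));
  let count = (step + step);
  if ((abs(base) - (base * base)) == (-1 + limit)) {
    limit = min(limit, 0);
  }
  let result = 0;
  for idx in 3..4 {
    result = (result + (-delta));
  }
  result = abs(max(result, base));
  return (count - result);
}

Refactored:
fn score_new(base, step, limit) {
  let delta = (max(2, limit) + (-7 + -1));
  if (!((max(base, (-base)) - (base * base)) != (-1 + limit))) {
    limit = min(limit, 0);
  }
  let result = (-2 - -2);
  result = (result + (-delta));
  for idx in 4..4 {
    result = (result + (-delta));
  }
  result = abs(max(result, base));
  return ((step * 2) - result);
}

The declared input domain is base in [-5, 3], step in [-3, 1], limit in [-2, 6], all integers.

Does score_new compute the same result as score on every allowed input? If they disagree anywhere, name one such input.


The rewrite breaks on base=-5, step=-3, limit=-2, where the results are -11 and -12.
score: delta becomes -5; next count becomes -6; next ((abs(base) - (base * base)) == (-1 + limit)) evaluates to false; next result becomes 0; next at idx=3:; next result becomes 5; next result becomes 5; next final value -11
score_new: delta becomes -6; next (!((max(base, (-base)) - (base * base)) != (-1 + limit))) evaluates to false; next result becomes 0; next result becomes 6; next idx never enters its loop body; next result becomes 6; next final value -12
verdict: not equivalent; witness: base=-5, step=-3, limit=-2


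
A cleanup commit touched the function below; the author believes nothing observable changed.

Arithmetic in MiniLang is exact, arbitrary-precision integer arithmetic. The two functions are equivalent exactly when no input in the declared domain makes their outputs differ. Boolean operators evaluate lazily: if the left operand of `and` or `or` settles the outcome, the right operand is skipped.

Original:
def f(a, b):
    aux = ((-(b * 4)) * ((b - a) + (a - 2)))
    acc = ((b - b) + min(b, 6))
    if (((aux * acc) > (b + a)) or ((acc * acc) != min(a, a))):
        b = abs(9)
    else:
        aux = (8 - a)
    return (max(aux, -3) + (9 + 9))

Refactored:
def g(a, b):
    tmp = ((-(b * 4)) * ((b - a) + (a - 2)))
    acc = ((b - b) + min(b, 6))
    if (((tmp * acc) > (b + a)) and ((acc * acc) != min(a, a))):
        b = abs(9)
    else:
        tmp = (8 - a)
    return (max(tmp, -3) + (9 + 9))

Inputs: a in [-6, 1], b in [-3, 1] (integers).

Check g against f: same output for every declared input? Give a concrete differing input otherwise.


Input a=1, b=-1: 15 from f versus 25 from g.
verdict: not equivalent; witness: a=1, b=-1


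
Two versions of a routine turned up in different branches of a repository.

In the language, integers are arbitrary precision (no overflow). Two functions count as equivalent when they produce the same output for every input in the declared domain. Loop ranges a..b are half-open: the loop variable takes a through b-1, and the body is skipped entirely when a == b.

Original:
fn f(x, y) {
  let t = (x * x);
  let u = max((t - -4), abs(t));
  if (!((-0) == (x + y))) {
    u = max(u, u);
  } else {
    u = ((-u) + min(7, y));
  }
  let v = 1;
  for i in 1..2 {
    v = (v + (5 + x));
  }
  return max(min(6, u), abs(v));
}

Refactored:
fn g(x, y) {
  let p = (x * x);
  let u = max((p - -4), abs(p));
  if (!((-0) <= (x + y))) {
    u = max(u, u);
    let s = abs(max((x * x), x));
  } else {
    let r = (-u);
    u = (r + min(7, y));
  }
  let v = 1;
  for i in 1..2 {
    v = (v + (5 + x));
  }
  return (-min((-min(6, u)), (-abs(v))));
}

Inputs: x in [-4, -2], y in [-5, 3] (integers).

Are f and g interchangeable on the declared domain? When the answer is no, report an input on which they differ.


These are not equivalent — on x=-2, y=3 the outputs split (6 vs 4).
f: t = 4; u = 8; (!((-0) == (x + y))) -> true; u = 8; v = 1; [i=1]; v = 4; return 6
g: p = 4; u = 8; (!((-0) <= (x + y))) -> false; r = -8; u = -5; v = 1; [i=1]; v = 4; return 4
verdict: not equivalent; witness: x=-2, y=3


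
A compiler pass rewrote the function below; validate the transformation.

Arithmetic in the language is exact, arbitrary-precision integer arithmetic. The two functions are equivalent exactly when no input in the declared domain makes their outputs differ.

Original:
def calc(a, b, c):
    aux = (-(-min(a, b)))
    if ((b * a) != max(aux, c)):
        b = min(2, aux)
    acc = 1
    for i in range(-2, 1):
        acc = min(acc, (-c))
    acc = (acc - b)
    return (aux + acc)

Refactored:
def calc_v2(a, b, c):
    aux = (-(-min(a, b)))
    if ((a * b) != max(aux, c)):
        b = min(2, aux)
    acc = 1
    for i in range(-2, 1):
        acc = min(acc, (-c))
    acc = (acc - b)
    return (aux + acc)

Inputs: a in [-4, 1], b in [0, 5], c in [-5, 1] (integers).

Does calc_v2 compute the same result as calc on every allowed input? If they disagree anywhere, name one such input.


Although same computation, different form, 252/252 inputs agree.
verdict: equivalent


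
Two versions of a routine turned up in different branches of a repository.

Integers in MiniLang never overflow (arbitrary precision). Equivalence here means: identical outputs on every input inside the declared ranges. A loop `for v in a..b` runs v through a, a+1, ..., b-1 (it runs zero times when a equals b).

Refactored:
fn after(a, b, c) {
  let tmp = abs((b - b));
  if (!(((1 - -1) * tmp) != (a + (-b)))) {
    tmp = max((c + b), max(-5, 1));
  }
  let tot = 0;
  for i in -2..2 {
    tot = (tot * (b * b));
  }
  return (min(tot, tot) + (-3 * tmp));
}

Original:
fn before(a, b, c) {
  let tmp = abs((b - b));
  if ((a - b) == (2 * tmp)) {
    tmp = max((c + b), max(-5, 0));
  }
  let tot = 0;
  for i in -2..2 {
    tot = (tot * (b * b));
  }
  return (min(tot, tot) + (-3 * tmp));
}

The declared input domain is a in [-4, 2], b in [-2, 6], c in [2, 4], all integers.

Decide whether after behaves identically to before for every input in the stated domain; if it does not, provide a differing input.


These are not equivalent — on a=-2, b=-2, c=2 the outputs split (0 vs -3).
before: tmp becomes 0; next ((a - b) == (2 * tmp)) evaluates to true; next tmp becomes 0; next tot becomes 0; next at i=-2:; next tot becomes 0; next at i=-1:; next tot becomes 0; next at i=0:; next tot becomes 0; next at i=1:; next tot becomes 0; next final value 0
after: tmp becomes 0; next (!(((1 - -1) * tmp) != (a + (-b)))) evaluates to true; next tmp becomes 1; next tot becomes 0; next at i=-2:; next tot becomes 0; next at i=-1:; next tot becomes 0; next at i=0:; next tot becomes 0; next at i=1:; next tot becomes 0; next final value -3
verdict: not equivalent; witness: a=-2, b=-2, c=2
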